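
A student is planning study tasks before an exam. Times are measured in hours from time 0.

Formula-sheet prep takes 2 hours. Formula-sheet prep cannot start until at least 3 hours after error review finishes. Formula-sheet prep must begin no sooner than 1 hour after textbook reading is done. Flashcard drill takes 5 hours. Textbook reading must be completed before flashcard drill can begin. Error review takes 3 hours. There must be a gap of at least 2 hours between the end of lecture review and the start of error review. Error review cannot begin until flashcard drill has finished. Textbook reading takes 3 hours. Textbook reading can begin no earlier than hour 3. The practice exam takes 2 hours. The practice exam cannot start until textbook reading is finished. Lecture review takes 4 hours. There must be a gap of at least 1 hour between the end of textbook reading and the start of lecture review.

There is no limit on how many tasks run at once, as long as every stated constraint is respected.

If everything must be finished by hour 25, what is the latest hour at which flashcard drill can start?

Formula-sheet prep must finish by hour 25; it takes 2 hours, so it must start by 25 − 2 = hour 23.
Error review feeds into formula-sheet prep (must start by hour 23, minus 3-hour gap → hour 20); so error review must finish by hour 20 and therefore start by hour 17.
Since error review (must start by hour 17) depends on it, flashcard drill must finish by hour 17. Backing off its 5-hour duration gives a latest start of hour 12.

12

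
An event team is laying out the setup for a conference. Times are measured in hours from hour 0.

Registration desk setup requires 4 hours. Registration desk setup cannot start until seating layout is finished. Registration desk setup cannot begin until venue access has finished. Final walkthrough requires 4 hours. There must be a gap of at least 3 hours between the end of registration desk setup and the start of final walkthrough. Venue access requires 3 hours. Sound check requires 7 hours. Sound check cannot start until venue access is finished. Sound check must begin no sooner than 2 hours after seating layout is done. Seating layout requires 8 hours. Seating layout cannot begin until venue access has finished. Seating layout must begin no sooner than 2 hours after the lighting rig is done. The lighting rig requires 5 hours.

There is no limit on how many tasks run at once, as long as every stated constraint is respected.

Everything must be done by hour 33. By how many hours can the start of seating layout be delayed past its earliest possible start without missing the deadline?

7

The lighting rig can start immediately at hour 0; it finishes at hour 5.
Venue access has no prerequisites, so it starts at hour 0 and finishes at hour 3.
Seating layout needs all of venue access (finishes hour 3); the lighting rig (finishes hour 5, plus 2-hour gap → hour 7). That puts its earliest start at hour 7; it finishes at 7 + 8 = hour 15.

Working backward from the deadline:
Final walkthrough must finish by hour 33; it takes 4 hours, so it must start by 33 − 4 = hour 29.
Registration desk setup feeds into final walkthrough (must start by hour 29, minus 3-hour gap → hour 26); so registration desk setup must finish by hour 26 and therefore start by hour 22.
Sound check must finish by hour 33; it takes 7 hours, so it must start by 33 − 7 = hour 26.
Seating layout must finish in time for registration desk setup (must start by hour 22); sound check (must start by hour 26, minus 2-hour gap → hour 24). The tightest is hour 22, so seating layout must start by 22 − 8 = hour 14.
So seating layout can start as early as hour 7 and as late as hour 14, giving 14 − 7 = 7 hours of slack.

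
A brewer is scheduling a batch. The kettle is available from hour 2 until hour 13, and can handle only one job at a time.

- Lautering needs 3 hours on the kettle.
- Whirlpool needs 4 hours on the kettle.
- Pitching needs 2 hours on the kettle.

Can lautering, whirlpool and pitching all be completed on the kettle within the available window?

Yes

The kettle window is 13 − 2 = 11 hours.
Running back to back, the jobs need 3 + 4 + 2 = 9 hours on the kettle.
Since 9 ≤ 11, they fit within the window.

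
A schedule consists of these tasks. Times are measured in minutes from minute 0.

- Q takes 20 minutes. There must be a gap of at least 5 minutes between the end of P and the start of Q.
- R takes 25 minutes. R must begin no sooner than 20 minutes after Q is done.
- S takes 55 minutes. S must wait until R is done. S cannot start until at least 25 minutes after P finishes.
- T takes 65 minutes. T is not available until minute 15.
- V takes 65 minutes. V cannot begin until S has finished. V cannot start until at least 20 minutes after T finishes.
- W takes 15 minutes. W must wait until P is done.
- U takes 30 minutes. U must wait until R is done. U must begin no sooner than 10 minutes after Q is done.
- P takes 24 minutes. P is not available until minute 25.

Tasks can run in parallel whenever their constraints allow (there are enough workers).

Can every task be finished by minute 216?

No

T cannot begin until its own release at minute 15. It runs from minute 15 to 15 + 65 = minute 80.
After its own release at minute 25, P can start at minute 25 and finishes at minute 49.
W cannot begin until P (finishes minute 49). It runs from minute 49 to 49 + 15 = minute 64.
Q waits on P (finishes minute 49, plus 5-minute gap → minute 54), so it starts at minute 54 and finishes at 54 + 20 = minute 74.
R waits on Q (finishes minute 74, plus 20-minute gap → minute 94), so it starts at minute 94 and finishes at 94 + 25 = minute 119.
For U: R (finishes minute 119); Q (finishes minute 74, plus 10-minute gap → minute 84). Taking the maximum gives a start of minute 119, and it finishes at 119 + 30 = minute 149.
For S: R (finishes minute 119); P (finishes minute 49, plus 25-minute gap → minute 74). Taking the maximum gives a start of minute 119, and it finishes at 119 + 55 = minute 174.
V cannot start until S (finishes minute 174); T (finishes minute 80, plus 20-minute gap → minute 100). The controlling bound is minute 174, so V finishes at 174 + 65 = minute 239.
The earliest everything can be done is minute 239, which is after the deadline of 216, so it is not possible.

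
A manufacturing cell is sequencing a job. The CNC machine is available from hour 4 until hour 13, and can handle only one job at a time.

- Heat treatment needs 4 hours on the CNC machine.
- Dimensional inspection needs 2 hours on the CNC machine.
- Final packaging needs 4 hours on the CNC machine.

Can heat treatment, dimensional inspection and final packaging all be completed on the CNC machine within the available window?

No

The CNC machine window is 13 − 4 = 9 hours.
Running back to back, the jobs need 4 + 2 + 4 = 10 hours on the CNC machine.
Since 10 > 9, they cannot all fit.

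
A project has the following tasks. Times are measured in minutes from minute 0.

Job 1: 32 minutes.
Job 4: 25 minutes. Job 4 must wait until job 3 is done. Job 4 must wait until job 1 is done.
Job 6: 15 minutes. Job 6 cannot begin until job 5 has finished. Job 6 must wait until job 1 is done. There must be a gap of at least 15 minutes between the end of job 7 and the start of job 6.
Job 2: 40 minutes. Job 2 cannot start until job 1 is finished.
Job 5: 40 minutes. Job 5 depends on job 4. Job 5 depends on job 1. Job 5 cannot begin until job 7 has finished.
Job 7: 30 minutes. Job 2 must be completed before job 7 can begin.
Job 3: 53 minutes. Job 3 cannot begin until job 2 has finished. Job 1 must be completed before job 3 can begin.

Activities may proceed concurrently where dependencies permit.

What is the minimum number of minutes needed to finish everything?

205

Nothing blocks job 1, so it runs from minute 0 to minute 32.
Job 2 waits on job 1 (finishes minute 32), so it starts at minute 32 and finishes at 32 + 40 = minute 72.
Job 7 waits on job 2 (finishes minute 72), so it starts at minute 72 and finishes at 72 + 30 = minute 102.
Job 3 needs all of job 2 (finishes minute 72); job 1 (finishes minute 32). That puts its earliest start at minute 72; it finishes at 72 + 53 = minute 125.
Job 4 has to wait for job 3 (finishes minute 125); job 1 (finishes minute 32). The latest of these is minute 125, so job 4 runs minute 125 to 125 + 25 = minute 150.
Job 5 cannot start until job 4 (finishes minute 150); job 1 (finishes minute 32); job 7 (finishes minute 102). The controlling bound is minute 150, so job 5 finishes at 150 + 40 = minute 190.
Job 6 cannot start until job 5 (finishes minute 190); job 1 (finishes minute 32); job 7 (finishes minute 102, plus 15-minute gap → minute 117). The controlling bound is minute 190, so job 6 finishes at 190 + 15 = minute 205.
All tasks are finished once the last one completes. Finish times: Job 1 at 32, Job 2 at 72, Job 3 at 125, Job 4 at 150, Job 5 at 190, Job 6 at 205, Job 7 at 102. The latest is minute 205.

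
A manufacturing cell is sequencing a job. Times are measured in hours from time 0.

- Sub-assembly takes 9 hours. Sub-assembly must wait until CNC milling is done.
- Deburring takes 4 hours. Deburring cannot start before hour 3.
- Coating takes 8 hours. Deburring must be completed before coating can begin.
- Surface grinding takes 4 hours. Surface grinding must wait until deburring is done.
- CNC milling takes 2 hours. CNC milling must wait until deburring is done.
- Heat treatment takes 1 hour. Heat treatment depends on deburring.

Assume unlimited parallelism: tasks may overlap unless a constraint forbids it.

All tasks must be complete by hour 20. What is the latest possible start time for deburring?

5

To finish by hour 20, sub-assembly (duration 9) must start no later than hour 11.
CNC milling must finish before sub-assembly (must start by hour 11). With a 2-hour duration, CNC milling must start by 11 − 2 = hour 9.
Nothing follows heat treatment; the deadline of hour 20 is its only limit. It must start by 20 − 1 = hour 19.
To finish by hour 20, surface grinding (duration 4) must start no later than hour 16.
Nothing follows coating; the deadline of hour 20 is its only limit. It must start by 20 − 8 = hour 12.
Deburring must finish in time for CNC milling (must start by hour 9); heat treatment (must start by hour 19); surface grinding (must start by hour 16); coating (must start by hour 12). The tightest is hour 9, so deburring must start by 9 − 4 = hour 5.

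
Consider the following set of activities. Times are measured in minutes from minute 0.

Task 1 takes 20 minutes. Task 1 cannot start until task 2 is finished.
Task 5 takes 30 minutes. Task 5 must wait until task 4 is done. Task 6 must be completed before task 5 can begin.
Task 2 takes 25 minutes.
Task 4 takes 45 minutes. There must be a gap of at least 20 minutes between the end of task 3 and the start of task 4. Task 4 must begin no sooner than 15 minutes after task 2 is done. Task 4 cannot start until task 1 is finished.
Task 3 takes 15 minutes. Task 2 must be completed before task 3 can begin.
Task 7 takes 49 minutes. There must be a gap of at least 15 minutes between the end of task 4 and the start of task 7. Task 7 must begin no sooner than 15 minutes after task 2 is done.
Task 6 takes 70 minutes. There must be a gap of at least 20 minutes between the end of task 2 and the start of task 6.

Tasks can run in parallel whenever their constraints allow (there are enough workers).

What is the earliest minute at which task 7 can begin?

Task 2 can start immediately at minute 0; it finishes at minute 25.
Task 3 cannot begin until task 2 (finishes minute 25). It runs from minute 25 to 25 + 15 = minute 40.
After task 2 (finishes minute 25), task 1 can start at minute 25 and finishes at minute 45.
Task 4 needs all of task 3 (finishes minute 40, plus 20-minute gap → minute 60); task 2 (finishes minute 25, plus 15-minute gap → minute 40); task 1 (finishes minute 45). That puts its earliest start at minute 60; it finishes at 60 + 45 = minute 105.
Task 7 waits on task 4 (finishes minute 105, plus 15-minute gap → minute 120); task 2 (finishes minute 25, plus 15-minute gap → minute 40). The latest of these is minute 120, which is the earliest task 7 can start.

120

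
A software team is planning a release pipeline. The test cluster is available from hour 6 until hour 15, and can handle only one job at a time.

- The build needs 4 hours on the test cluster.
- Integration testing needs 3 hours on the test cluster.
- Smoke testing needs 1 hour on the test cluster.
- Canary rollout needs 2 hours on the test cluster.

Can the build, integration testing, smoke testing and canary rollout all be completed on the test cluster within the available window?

The test cluster window is 15 − 6 = 9 hours.
Running back to back, the jobs need 4 + 3 + 1 + 2 = 10 hours on the test cluster.
Since 10 > 9, they cannot all fit.

No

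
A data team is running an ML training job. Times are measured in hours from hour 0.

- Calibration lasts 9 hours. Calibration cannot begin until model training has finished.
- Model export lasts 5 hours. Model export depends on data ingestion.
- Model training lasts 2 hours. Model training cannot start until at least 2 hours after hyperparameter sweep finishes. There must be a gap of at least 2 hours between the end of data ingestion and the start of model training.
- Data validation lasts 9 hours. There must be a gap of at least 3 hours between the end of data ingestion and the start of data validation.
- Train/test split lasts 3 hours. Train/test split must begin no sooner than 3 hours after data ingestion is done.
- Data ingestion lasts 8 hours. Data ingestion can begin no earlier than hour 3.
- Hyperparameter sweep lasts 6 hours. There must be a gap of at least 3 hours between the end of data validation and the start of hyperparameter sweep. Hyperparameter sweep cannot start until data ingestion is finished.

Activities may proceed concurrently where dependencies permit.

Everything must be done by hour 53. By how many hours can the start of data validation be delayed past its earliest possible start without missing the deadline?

Data ingestion cannot begin until its own release at hour 3. It runs from hour 3 to 3 + 8 = hour 11.
After data ingestion (finishes hour 11, plus 3-hour gap → hour 14), data validation can start at hour 14 and finishes at hour 23.

Working backward from the deadline:
Calibration must finish by hour 53; it takes 9 hours, so it must start by 53 − 9 = hour 44.
Since calibration (must start by hour 44) depends on it, model training must finish by hour 44. Backing off its 2-hour duration gives a latest start of hour 42.
Since model training (must start by hour 42, minus 2-hour gap → hour 40) depends on it, hyperparameter sweep must finish by hour 40. Backing off its 6-hour duration gives a latest start of hour 34.
Data validation feeds into hyperparameter sweep (must start by hour 34, minus 3-hour gap → hour 31); so data validation must finish by hour 31 and therefore start by hour 22.
So data validation can start as early as hour 14 and as late as hour 22, giving 22 − 14 = 8 hours of slack.

8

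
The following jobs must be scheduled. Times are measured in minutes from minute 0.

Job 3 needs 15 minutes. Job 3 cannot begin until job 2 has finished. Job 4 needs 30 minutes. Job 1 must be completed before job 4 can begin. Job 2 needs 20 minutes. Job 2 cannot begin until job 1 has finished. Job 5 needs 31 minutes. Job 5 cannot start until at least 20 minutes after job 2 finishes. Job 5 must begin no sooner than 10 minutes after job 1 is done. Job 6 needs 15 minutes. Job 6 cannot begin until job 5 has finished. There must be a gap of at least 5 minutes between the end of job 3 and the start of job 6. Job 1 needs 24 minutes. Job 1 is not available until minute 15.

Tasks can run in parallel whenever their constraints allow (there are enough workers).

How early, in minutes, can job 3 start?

Job 1 cannot begin until its own release at minute 15. It runs from minute 15 to 15 + 24 = minute 39.
After job 1 (finishes minute 39), job 2 can start at minute 39 and finishes at minute 59.
Job 3 waits on job 2 (finishes minute 59), so the earliest it can start is minute 59.

59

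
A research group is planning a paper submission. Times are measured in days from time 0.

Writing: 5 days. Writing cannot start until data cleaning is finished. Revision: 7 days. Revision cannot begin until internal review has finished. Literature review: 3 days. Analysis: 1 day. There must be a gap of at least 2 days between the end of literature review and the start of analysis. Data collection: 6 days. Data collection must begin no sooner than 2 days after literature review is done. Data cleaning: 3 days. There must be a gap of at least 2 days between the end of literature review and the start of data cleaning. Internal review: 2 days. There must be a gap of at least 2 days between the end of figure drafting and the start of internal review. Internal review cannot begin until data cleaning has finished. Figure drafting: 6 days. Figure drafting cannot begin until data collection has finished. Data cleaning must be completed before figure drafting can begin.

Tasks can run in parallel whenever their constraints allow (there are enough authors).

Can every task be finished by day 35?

Yes

Literature review can start immediately at day 0; it finishes at day 3.
Analysis cannot begin until literature review (finishes day 3, plus 2-day gap → day 5). It runs from day 5 to 5 + 1 = day 6.
After literature review (finishes day 3, plus 2-day gap → day 5), data cleaning can start at day 5 and finishes at day 8.
Writing waits on data cleaning (finishes day 8), so it starts at day 8 and finishes at 8 + 5 = day 13.
Data collection waits on literature review (finishes day 3, plus 2-day gap → day 5), so it starts at day 5 and finishes at 5 + 6 = day 11.
Figure drafting has to wait for data collection (finishes day 11); data cleaning (finishes day 8). The latest of these is day 11, so figure drafting runs day 11 to 11 + 6 = day 17.
Internal review cannot start until figure drafting (finishes day 17, plus 2-day gap → day 19); data cleaning (finishes day 8). The controlling bound is day 19, so internal review finishes at 19 + 2 = day 21.
Revision cannot begin until internal review (finishes day 21). It runs from day 21 to 21 + 7 = day 28.
Every task is finished by day 28, which is no later than the deadline of 35, so the schedule is feasible.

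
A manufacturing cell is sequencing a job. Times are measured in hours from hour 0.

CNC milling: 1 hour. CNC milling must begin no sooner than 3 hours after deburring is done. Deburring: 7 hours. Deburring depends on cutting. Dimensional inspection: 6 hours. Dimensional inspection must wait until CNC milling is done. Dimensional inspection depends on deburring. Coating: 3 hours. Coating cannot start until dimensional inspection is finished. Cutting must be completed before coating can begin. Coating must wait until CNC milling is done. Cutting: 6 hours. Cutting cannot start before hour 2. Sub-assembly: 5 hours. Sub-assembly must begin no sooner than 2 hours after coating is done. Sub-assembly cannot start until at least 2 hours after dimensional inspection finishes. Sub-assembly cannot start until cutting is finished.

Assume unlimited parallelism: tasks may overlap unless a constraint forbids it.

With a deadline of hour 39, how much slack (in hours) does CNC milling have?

After its own release at hour 2, cutting can start at hour 2 and finishes at hour 8.
After cutting (finishes hour 8), deburring can start at hour 8 and finishes at hour 15.
CNC milling cannot begin until deburring (finishes hour 15, plus 3-hour gap → hour 18). It runs from hour 18 to 18 + 1 = hour 19.

Working backward from the deadline:
To finish by hour 39, sub-assembly (duration 5) must start no later than hour 34.
Coating must finish before sub-assembly (must start by hour 34, minus 2-hour gap → hour 32). With a 3-hour duration, coating must start by 32 − 3 = hour 29.
Dimensional inspection feeds coating (must start by hour 29); sub-assembly (must start by hour 34, minus 2-hour gap → hour 32). Taking the minimum, dimensional inspection must finish by hour 29 and start by 29 − 6 = hour 23.
CNC milling must finish in time for dimensional inspection (must start by hour 23); coating (must start by hour 29). The tightest is hour 23, so CNC milling must start by 23 − 1 = hour 22.
So CNC milling can start as early as hour 18 and as late as hour 22, giving 22 − 18 = 4 hours of slack.

4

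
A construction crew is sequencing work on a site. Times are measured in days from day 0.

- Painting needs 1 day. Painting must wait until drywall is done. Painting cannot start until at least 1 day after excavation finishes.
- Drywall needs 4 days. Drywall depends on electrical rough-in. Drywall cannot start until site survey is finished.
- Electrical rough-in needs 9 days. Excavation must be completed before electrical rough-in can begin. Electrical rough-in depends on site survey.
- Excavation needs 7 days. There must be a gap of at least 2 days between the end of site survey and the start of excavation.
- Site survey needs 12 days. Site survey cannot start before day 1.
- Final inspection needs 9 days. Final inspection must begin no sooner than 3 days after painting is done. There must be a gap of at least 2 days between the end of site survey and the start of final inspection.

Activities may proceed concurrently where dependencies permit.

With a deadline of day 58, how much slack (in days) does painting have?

10

Site survey cannot begin until its own release at day 1. It runs from day 1 to 1 + 12 = day 13.
Excavation cannot begin until site survey (finishes day 13, plus 2-day gap → day 15). It runs from day 15 to 15 + 7 = day 22.
Electrical rough-in cannot start until excavation (finishes day 22); site survey (finishes day 13). The controlling bound is day 22, so electrical rough-in finishes at 22 + 9 = day 31.
Drywall has to wait for electrical rough-in (finishes day 31); site survey (finishes day 13). The latest of these is day 31, so drywall runs day 31 to 31 + 4 = day 35.
Painting has to wait for drywall (finishes day 35); excavation (finishes day 22, plus 1-day gap → day 23). The latest of these is day 35, so painting runs day 35 to 35 + 1 = day 36.

Working backward from the deadline:
Final inspection must finish by day 58; it takes 9 days, so it must start by 58 − 9 = day 49.
Painting must finish before final inspection (must start by day 49, minus 3-day gap → day 46). With a 1-day duration, painting must start by 46 − 1 = day 45.
So painting can start as early as day 35 and as late as day 45, giving 45 − 35 = 10 days of slack.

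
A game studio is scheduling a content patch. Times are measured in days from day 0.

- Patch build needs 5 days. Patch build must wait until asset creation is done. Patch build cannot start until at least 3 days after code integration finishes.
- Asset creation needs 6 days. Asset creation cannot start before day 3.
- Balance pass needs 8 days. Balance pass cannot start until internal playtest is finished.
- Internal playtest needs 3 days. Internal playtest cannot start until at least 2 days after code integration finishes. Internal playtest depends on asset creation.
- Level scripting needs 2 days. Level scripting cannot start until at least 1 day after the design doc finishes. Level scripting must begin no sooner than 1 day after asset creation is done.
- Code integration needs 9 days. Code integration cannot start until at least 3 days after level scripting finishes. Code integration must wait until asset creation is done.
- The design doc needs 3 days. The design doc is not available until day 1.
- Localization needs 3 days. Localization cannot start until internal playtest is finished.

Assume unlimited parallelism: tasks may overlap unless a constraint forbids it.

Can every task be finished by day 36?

After its own release at day 3, asset creation can start at day 3 and finishes at day 9.
The design doc cannot begin until its own release at day 1. It runs from day 1 to 1 + 3 = day 4.
For level scripting: the design doc (finishes day 4, plus 1-day gap → day 5); asset creation (finishes day 9, plus 1-day gap → day 10). Taking the maximum gives a start of day 10, and it finishes at 10 + 2 = day 12.
Code integration needs all of level scripting (finishes day 12, plus 3-day gap → day 15); asset creation (finishes day 9). That puts its earliest start at day 15; it finishes at 15 + 9 = day 24.
Patch build has to wait for asset creation (finishes day 9); code integration (finishes day 24, plus 3-day gap → day 27). The latest of these is day 27, so patch build runs day 27 to 27 + 5 = day 32.
Internal playtest has to wait for code integration (finishes day 24, plus 2-day gap → day 26); asset creation (finishes day 9). The latest of these is day 26, so internal playtest runs day 26 to 26 + 3 = day 29.
After internal playtest (finishes day 29), localization can start at day 29 and finishes at day 32.
After internal playtest (finishes day 29), balance pass can start at day 29 and finishes at day 37.
The earliest everything can be done is day 37, which is after the deadline of 36, so it is not possible.

No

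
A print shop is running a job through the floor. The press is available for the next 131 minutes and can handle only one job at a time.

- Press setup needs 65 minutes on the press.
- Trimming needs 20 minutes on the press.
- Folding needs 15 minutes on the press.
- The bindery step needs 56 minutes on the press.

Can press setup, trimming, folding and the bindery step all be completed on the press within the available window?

Running back to back, the jobs need 65 + 20 + 15 + 56 = 156 minutes on the press.
Since 156 > 131, they cannot all fit.

No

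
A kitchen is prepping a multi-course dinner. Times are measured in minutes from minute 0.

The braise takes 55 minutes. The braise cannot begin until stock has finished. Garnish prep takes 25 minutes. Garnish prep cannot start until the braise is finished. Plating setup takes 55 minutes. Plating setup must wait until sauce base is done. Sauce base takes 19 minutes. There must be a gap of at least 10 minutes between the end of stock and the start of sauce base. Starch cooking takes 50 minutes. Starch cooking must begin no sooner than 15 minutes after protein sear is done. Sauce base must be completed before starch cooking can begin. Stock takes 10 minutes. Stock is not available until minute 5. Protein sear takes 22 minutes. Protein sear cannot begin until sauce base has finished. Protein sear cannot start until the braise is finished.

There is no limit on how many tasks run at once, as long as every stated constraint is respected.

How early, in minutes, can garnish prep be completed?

95

Stock cannot begin until its own release at minute 5. It runs from minute 5 to 5 + 10 = minute 15.
After stock (finishes minute 15), the braise can start at minute 15 and finishes at minute 70.
Garnish prep cannot begin until the braise (finishes minute 70). It runs from minute 70 to 70 + 25 = minute 95.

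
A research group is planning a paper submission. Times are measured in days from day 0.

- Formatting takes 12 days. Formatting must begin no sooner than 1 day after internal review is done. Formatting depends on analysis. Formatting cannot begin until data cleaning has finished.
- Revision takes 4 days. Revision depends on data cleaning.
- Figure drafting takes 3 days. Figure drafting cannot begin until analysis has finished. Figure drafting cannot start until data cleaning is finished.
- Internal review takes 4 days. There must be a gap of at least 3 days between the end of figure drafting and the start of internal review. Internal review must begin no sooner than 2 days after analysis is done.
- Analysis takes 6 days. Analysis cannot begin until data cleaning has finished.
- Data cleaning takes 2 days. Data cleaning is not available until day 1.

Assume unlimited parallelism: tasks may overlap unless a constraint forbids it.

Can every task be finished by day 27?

No

After its own release at day 1, data cleaning can start at day 1 and finishes at day 3.
Revision cannot begin until data cleaning (finishes day 3). It runs from day 3 to 3 + 4 = day 7.
Analysis waits on data cleaning (finishes day 3), so it starts at day 3 and finishes at 3 + 6 = day 9.
Figure drafting cannot start until analysis (finishes day 9); data cleaning (finishes day 3). The controlling bound is day 9, so figure drafting finishes at 9 + 3 = day 12.
For internal review: figure drafting (finishes day 12, plus 3-day gap → day 15); analysis (finishes day 9, plus 2-day gap → day 11). Taking the maximum gives a start of day 15, and it finishes at 15 + 4 = day 19.
Formatting cannot start until internal review (finishes day 19, plus 1-day gap → day 20); analysis (finishes day 9); data cleaning (finishes day 3). The controlling bound is day 20, so formatting finishes at 20 + 12 = day 32.
The earliest everything can be done is day 32, which is after the deadline of 27, so it is not possible.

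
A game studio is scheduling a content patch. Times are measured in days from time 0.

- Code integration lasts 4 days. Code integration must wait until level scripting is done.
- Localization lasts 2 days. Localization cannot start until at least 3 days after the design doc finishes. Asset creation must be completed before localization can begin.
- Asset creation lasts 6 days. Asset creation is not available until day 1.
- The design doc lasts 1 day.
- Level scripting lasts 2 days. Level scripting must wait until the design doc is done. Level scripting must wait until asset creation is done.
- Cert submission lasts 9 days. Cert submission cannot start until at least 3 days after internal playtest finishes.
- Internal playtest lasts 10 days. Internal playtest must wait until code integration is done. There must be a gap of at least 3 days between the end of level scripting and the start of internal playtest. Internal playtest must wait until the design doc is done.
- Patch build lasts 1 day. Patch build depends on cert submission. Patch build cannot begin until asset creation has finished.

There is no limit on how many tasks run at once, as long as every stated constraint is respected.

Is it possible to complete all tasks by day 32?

No

Asset creation cannot begin until its own release at day 1. It runs from day 1 to 1 + 6 = day 7.
The design doc has no prerequisites, so it starts at day 0 and finishes at day 1.
Localization has to wait for the design doc (finishes day 1, plus 3-day gap → day 4); asset creation (finishes day 7). The latest of these is day 7, so localization runs day 7 to 7 + 2 = day 9.
For level scripting: the design doc (finishes day 1); asset creation (finishes day 7). Taking the maximum gives a start of day 7, and it finishes at 7 + 2 = day 9.
Code integration waits on level scripting (finishes day 9), so it starts at day 9 and finishes at 9 + 4 = day 13.
Internal playtest needs all of code integration (finishes day 13); level scripting (finishes day 9, plus 3-day gap → day 12); the design doc (finishes day 1). That puts its earliest start at day 13; it finishes at 13 + 10 = day 23.
After internal playtest (finishes day 23, plus 3-day gap → day 26), cert submission can start at day 26 and finishes at day 35.
Patch build needs all of cert submission (finishes day 35); asset creation (finishes day 7). That puts its earliest start at day 35; it finishes at 35 + 1 = day 36.
The earliest everything can be done is day 36, which is after the deadline of 32, so it is not possible.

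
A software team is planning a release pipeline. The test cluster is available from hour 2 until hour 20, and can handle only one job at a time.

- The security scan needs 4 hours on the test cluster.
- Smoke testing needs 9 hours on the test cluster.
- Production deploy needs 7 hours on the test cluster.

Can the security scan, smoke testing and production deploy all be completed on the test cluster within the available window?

No

The test cluster window is 20 − 2 = 18 hours.
Running back to back, the jobs need 4 + 9 + 7 = 20 hours on the test cluster.
Since 20 > 18, they cannot all fit.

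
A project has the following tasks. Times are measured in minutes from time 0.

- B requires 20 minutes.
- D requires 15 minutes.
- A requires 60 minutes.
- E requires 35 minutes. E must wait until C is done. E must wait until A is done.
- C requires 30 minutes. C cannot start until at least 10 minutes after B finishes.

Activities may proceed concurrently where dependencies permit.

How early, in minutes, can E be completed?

B can start immediately at minute 0; it finishes at minute 20.
C waits on B (finishes minute 20, plus 10-minute gap → minute 30), so it starts at minute 30 and finishes at 30 + 30 = minute 60.
A can start immediately at minute 0; it finishes at minute 60.
E needs all of C (finishes minute 60); A (finishes minute 60). That puts its earliest start at minute 60; it finishes at 60 + 35 = minute 95.

95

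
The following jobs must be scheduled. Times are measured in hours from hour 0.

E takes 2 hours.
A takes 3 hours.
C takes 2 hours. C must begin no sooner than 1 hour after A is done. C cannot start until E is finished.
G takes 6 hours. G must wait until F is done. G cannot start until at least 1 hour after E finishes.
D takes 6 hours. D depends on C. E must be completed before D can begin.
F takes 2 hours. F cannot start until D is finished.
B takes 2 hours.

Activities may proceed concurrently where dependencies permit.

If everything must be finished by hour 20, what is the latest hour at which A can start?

G has no dependents, so it just needs to finish by hour 20. Starting by 20 − 6 = hour 14 achieves that.
F has to be done before G (must start by hour 14). That means finishing by hour 14, i.e. starting by 14 − 2 = hour 12.
D feeds into F (must start by hour 12); so D must finish by hour 12 and therefore start by hour 6.
C must finish before D (must start by hour 6). With a 2-hour duration, C must start by 6 − 2 = hour 4.
A has to be done before C (must start by hour 4, minus 1-hour gap → hour 3). That means finishing by hour 3, i.e. starting by 3 − 3 = hour 0.

0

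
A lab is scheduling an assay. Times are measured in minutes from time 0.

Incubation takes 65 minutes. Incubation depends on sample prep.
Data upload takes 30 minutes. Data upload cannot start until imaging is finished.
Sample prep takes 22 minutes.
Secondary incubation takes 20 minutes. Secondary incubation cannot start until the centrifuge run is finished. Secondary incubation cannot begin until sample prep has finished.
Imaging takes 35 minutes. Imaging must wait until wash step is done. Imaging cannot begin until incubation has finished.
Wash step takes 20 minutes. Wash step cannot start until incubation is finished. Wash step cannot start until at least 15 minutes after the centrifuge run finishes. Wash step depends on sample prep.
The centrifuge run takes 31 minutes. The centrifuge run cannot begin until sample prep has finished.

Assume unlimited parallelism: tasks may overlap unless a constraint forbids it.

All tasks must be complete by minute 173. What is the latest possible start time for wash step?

88

Data upload must finish by minute 173; it takes 30 minutes, so it must start by 173 − 30 = minute 143.
Imaging must finish before data upload (must start by minute 143). With a 35-minute duration, imaging must start by 143 − 35 = minute 108.
Wash step must finish before imaging (must start by minute 108). With a 20-minute duration, wash step must start by 108 − 20 = minute 88.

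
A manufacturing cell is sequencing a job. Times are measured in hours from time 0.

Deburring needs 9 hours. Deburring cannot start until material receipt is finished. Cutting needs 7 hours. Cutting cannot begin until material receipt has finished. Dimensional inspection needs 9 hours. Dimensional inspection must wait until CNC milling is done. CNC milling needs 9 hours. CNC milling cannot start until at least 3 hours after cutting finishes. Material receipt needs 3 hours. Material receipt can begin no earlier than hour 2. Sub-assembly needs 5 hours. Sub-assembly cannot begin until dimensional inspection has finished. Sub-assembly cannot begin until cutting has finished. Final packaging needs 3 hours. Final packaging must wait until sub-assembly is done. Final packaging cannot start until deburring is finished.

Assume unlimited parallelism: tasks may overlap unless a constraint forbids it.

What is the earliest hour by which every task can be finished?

Material receipt cannot begin until its own release at hour 2. It runs from hour 2 to 2 + 3 = hour 5.
Deburring cannot begin until material receipt (finishes hour 5). It runs from hour 5 to 5 + 9 = hour 14.
Cutting cannot begin until material receipt (finishes hour 5). It runs from hour 5 to 5 + 7 = hour 12.
After cutting (finishes hour 12, plus 3-hour gap → hour 15), CNC milling can start at hour 15 and finishes at hour 24.
Dimensional inspection cannot begin until CNC milling (finishes hour 24). It runs from hour 24 to 24 + 9 = hour 33.
For sub-assembly: dimensional inspection (finishes hour 33); cutting (finishes hour 12). Taking the maximum gives a start of hour 33, and it finishes at 33 + 5 = hour 38.
Final packaging cannot start until sub-assembly (finishes hour 38); deburring (finishes hour 14). The controlling bound is hour 38, so final packaging finishes at 38 + 3 = hour 41.
All tasks are finished once the last one completes. Finish times: Material receipt at 5, Cutting at 12, Deburring at 14, CNC milling at 24, Dimensional inspection at 33, Sub-assembly at 38, Final packaging at 41. The latest is hour 41.

41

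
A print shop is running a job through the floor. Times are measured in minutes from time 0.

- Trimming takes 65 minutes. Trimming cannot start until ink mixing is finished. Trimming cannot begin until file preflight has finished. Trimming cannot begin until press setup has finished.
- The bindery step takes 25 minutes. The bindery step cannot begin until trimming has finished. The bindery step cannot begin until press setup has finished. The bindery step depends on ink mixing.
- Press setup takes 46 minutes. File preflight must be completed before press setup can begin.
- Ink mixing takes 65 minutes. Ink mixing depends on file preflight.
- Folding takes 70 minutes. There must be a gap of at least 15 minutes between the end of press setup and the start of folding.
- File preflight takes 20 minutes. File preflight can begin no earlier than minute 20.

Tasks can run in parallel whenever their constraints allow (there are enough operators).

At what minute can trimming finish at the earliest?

170

After its own release at minute 20, file preflight can start at minute 20 and finishes at minute 40.
After file preflight (finishes minute 40), press setup can start at minute 40 and finishes at minute 86.
After file preflight (finishes minute 40), ink mixing can start at minute 40 and finishes at minute 105.
Trimming has to wait for ink mixing (finishes minute 105); file preflight (finishes minute 40); press setup (finishes minute 86). The latest of these is minute 105, so trimming runs minute 105 to 105 + 65 = minute 170.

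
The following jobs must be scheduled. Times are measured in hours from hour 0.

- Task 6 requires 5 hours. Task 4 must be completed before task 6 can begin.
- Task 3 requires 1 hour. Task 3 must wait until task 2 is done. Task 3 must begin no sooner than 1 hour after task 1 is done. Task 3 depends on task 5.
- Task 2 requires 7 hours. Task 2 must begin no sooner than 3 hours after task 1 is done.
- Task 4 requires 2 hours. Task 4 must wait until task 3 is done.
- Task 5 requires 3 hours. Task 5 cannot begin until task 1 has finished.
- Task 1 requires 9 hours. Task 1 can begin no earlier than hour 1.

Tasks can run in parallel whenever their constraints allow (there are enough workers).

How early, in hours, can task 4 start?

21

After its own release at hour 1, task 1 can start at hour 1 and finishes at hour 10.
Task 5 cannot begin until task 1 (finishes hour 10). It runs from hour 10 to 10 + 3 = hour 13.
After task 1 (finishes hour 10, plus 3-hour gap → hour 13), task 2 can start at hour 13 and finishes at hour 20.
Task 3 has to wait for task 2 (finishes hour 20); task 1 (finishes hour 10, plus 1-hour gap → hour 11); task 5 (finishes hour 13). The latest of these is hour 20, so task 3 runs hour 20 to 20 + 1 = hour 21.
Task 4 waits on task 3 (finishes hour 21), so the earliest it can start is hour 21.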